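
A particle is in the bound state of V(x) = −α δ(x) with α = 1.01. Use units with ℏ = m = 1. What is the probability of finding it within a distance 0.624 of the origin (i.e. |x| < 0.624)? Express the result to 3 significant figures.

The normalised bound state is ψ = √κ e^{−κ|x|} with κ = mα/ℏ² = 1.010.
P(|x| < d) = ∫_{−d}^{d} κ e^{−2κ|x|} dx = 1 − e^{−2κd} = 1 − e^{−1.260} = 0.7165.

P = 0.716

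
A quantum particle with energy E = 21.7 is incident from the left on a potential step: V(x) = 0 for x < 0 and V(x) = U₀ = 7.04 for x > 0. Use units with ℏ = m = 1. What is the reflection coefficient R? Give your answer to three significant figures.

On each side the TISE gives plane waves with k = √(2m(E − V))/ℏ: k₁ = √(2·1·21.7) = 6.588, k₂ = √(2·1·14.66) = 5.415.
Continuity of ψ and ψ′ at the step yields the reflection amplitude r = (k₁ − k₂)/(k₁ + k₂) = 0.09773; thus R = |r|² = 0.009552, T = 0.9904.

R = 0.00955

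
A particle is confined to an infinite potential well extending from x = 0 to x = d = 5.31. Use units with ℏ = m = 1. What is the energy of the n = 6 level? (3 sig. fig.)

E = 6.30

Requiring ψ(0) = ψ(d) = 0 quantises k = nπ/d, hence E_n = ℏ²k²/2m = n²π²ℏ²/(2md²).
E_6 = 6² × π² / (2 × 1 × 5.31²) = 6.301.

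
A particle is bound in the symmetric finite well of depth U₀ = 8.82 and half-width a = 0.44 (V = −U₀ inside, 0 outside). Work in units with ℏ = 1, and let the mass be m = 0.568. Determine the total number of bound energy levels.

Define the well-strength parameter z₀ = (a/ℏ)√(2mU₀) = 0.44 × √(2·0.568·8.82) = 1.393.
The even/odd transcendental equations gain one root per π/2 in z₀, giving N = 1 + ⌊2z₀/π⌋ = 1 + ⌊0.8867⌋ = 1.

N = 1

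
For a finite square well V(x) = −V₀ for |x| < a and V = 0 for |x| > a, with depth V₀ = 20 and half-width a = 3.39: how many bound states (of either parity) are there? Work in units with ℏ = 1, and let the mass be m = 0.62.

The dimensionless depth is z₀ = a√(2mV₀)/ℏ = 3.39 × √(24.80) = 16.88.
A new bound state (alternating even/odd) appears each time z₀ passes a multiple of π/2, so N = ⌊2z₀/π⌋ + 1 = ⌊10.75⌋ + 1 = 11.

N = 11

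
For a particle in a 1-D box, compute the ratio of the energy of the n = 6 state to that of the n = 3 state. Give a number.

4

E_n = n²π²ℏ²/(2mL²) so the ratio is n₂²/n₁² = 36/9 = 4.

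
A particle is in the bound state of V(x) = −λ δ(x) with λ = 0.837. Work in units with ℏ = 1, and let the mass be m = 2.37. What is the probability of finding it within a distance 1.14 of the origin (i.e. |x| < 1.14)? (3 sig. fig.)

The normalised bound state is ψ = √κ e^{−κ|x|} with κ = mλ/ℏ² = 1.984.
P(|x| < d) = ∫_{−d}^{d} κ e^{−2κ|x|} dx = 1 − e^{−2κd} = 1 − e^{−4.523} = 0.9891.

P = 0.989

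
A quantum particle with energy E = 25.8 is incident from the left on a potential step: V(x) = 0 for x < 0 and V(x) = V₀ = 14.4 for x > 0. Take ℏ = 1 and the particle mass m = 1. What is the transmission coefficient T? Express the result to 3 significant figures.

On each side the TISE gives plane waves with k = √(2m(E − V))/ℏ: k₁ = √(2·1·25.8) = 7.183, k₂ = √(2·1·11.4) = 4.775.
Continuity of ψ and ψ′ at the step yields the reflection amplitude r = (k₁ − k₂)/(k₁ + k₂) = 0.2014; thus R = |r|² = 0.04056, T = 0.9594.

T = 0.959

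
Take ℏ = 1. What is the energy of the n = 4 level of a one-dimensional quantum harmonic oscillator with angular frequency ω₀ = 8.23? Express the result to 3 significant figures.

The oscillator eigenvalues are E_n = ℏω₀(n + ½), so E_4 = 8.23 × 4.5 = 37.04.

E = 37.0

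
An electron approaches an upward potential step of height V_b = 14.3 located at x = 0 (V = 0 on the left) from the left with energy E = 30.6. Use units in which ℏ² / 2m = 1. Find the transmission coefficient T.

T = 0.976

On each side the TISE gives plane waves with k = √(2m(E − V))/ℏ: k₁ = √(2·½·30.6) = 5.532, k₂ = √(2·½·16.3) = 4.037.
Continuity of ψ and ψ′ at the step yields the reflection amplitude r = (k₁ − k₂)/(k₁ + k₂) = 0.1562; thus R = |r|² = 0.02439, T = 0.9756.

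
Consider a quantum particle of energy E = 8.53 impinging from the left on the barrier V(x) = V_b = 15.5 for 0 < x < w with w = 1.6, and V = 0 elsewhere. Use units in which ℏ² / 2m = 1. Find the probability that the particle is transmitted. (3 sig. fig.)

T = 0.000848

Since E < V_b the interior solution is evanescent with decay constant κ = √(2m(V_b − E))/ℏ = 2.640.
κw = 4.224, sinh(κw) = 34.15.
Matching ψ, ψ′ at both faces gives T = [1 + V_b² sinh²(κw) / (4E(V_b − E))]⁻¹ = 1/1179 = 0.000848.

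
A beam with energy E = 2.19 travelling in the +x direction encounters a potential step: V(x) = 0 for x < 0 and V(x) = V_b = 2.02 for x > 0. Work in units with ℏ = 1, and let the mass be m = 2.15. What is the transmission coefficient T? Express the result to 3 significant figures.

The wavenumbers are k₁ = √(2mE)/ℏ = 3.069 on the left and k₂ = √(2m(E − V_b))/ℏ = 0.8550 on the right.
Matching ψ and ψ′ at x = 0 gives r = (k₁ − k₂)/(k₁ + k₂), so R = r² = 0.3183 and T = 1 − R = 0.6817.

T = 0.682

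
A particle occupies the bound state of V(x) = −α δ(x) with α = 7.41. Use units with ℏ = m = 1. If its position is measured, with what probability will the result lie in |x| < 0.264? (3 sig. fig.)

P = 0.980

The normalised bound state is ψ = √κ e^{−κ|x|} with κ = mα/ℏ² = 7.410.
P(|x| < d) = ∫_{−d}^{d} κ e^{−2κ|x|} dx = 1 − e^{−2κd} = 1 − e^{−3.912} = 0.9800.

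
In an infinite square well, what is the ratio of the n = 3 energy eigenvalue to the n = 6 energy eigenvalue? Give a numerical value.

Since E_n ∝ n², the ratio is (3/6)² = 0.25.

0.25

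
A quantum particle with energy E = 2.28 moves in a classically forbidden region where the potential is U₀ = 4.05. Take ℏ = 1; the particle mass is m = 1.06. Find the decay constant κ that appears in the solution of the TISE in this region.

Since E < U₀ the TISE in this region is ψ'' = κ²ψ with κ = √(2m(U₀ − E))/ℏ.
κ = √(2 × 1.06 × 1.77) = 1.937.

κ = 1.94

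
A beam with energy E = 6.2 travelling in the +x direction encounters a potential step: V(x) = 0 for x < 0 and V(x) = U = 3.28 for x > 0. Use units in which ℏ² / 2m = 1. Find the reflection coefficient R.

R = 0.0346

The wavenumbers are k₁ = √(2mE)/ℏ = 2.490 on the left and k₂ = √(2m(E − U))/ℏ = 1.709 on the right.
Matching ψ and ψ′ at x = 0 gives r = (k₁ − k₂)/(k₁ + k₂), so R = r² = 0.03461 and T = 1 − R = 0.9654.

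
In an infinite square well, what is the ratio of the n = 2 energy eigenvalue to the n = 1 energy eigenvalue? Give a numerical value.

4

E_n = n²π²ℏ²/(2mL²) so the ratio is n₂²/n₁² = 4/1 = 4.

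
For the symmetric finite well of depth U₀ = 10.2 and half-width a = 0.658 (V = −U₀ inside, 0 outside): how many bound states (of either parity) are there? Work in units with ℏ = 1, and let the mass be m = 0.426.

N = 2

Define the well-strength parameter z₀ = (a/ℏ)√(2mU₀) = 0.658 × √(2·0.426·10.2) = 1.940.
The even/odd transcendental equations gain one root per π/2 in z₀, giving N = 1 + ⌊2z₀/π⌋ = 1 + ⌊1.235⌋ = 2.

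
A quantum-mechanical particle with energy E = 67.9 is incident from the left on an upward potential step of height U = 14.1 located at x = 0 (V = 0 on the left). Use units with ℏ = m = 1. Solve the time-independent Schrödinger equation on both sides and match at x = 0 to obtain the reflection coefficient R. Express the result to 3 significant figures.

The wavenumbers are k₁ = √(2mE)/ℏ = 11.65 on the left and k₂ = √(2m(E − U))/ℏ = 10.37 on the right.
Matching ψ and ψ′ at x = 0 gives r = (k₁ − k₂)/(k₁ + k₂), so R = r² = 0.003379 and T = 1 − R = 0.9966.

R = 0.00338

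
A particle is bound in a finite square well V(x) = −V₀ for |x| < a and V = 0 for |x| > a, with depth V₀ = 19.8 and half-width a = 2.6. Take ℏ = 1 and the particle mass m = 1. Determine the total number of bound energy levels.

Define the well-strength parameter z₀ = (a/ℏ)√(2mV₀) = 2.6 × √(2·1·19.8) = 16.36.
A new bound state (alternating even/odd) appears each time z₀ passes a multiple of π/2, so N = ⌊2z₀/π⌋ + 1 = ⌊10.42⌋ + 1 = 11.

N = 11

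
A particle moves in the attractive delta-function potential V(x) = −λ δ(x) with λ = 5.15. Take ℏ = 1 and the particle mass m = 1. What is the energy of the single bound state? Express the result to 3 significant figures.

The bound state is ψ(x) = √κ e^{−κ|x|}. The derivative jump ψ'(0⁺) − ψ'(0⁻) = −(2mλ/ℏ²)ψ(0) fixes κ = mλ/ℏ² = 5.150.
Then E = −ℏ²κ²/(2m) = −mλ²/(2ℏ²) = -13.26.

E = -13.3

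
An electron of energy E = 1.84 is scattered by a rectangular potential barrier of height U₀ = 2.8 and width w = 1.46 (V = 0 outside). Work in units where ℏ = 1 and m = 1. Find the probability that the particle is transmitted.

T = 0.0613

E < U₀: inside the barrier ψ ∝ e^{±κx} with κ = √(2m(U₀ − E))/ℏ = 1.386.
κw = 2.023, sinh(κw) = 3.714.
Matching ψ, ψ′ at both faces gives T = [1 + U₀² sinh²(κw) / (4E(U₀ − E))]⁻¹ = 1/16.31 = 0.0613.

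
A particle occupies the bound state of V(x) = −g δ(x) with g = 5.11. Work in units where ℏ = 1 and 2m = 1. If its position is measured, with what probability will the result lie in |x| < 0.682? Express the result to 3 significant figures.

The normalised bound state is ψ = √κ e^{−κ|x|} with κ = mg/ℏ² = 2.555.
P(|x| < d) = ∫_{−d}^{d} κ e^{−2κ|x|} dx = 1 − e^{−2κd} = 1 − e^{−3.485} = 0.9693.

P = 0.969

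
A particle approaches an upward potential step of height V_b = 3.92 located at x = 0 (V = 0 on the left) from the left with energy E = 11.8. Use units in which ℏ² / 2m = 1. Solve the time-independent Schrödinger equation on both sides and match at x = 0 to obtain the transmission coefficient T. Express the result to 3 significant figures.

On each side the TISE gives plane waves with k = √(2m(E − V))/ℏ: k₁ = √(2·½·11.8) = 3.435, k₂ = √(2·½·7.88) = 2.807.
Continuity of ψ and ψ′ at the step yields the reflection amplitude r = (k₁ − k₂)/(k₁ + k₂) = 0.1006; thus R = |r|² = 0.01012, T = 0.9899.

T = 0.990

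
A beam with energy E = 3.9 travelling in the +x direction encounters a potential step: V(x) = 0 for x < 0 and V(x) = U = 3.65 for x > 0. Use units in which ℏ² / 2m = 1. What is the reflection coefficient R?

The wavenumbers are k₁ = √(2mE)/ℏ = 1.975 on the left and k₂ = √(2m(E − U))/ℏ = 0.5000 on the right.
Matching ψ and ψ′ at x = 0 gives r = (k₁ − k₂)/(k₁ + k₂), so R = r² = 0.3551 and T = 1 − R = 0.6449.

R = 0.355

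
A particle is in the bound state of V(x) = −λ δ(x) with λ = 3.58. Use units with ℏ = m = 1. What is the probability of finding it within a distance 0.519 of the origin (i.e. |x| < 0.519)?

The normalised bound state is ψ = √κ e^{−κ|x|} with κ = mλ/ℏ² = 3.580.
P(|x| < d) = ∫_{−d}^{d} κ e^{−2κ|x|} dx = 1 − e^{−2κd} = 1 − e^{−3.716} = 0.9757.

P = 0.976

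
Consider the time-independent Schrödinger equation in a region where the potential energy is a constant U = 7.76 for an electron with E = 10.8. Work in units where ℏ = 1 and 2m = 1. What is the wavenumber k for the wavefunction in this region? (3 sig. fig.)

k = 1.74

With E > U the solution is oscillatory, ψ ∝ e^{±ikx} with k = √(2m(E − U))/ℏ.
k = √(2 × 0.5 × 3.04) = 1.744.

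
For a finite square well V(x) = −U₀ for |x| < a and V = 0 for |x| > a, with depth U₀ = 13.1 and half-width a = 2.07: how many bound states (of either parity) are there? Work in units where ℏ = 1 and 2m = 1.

N = 5

Define the well-strength parameter z₀ = (a/ℏ)√(2mU₀) = 2.07 × √(2·0.5·13.1) = 7.492.
The even/odd transcendental equations gain one root per π/2 in z₀, giving N = 1 + ⌊2z₀/π⌋ = 1 + ⌊4.770⌋ = 5.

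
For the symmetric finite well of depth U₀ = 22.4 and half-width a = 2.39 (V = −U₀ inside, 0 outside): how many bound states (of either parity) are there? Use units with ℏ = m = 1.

Define the well-strength parameter z₀ = (a/ℏ)√(2mU₀) = 2.39 × √(2·1·22.4) = 16.00.
A new bound state (alternating even/odd) appears each time z₀ passes a multiple of π/2, so N = ⌊2z₀/π⌋ + 1 = ⌊10.18⌋ + 1 = 11.

N = 11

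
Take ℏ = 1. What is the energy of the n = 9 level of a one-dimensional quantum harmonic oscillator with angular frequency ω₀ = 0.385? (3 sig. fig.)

The oscillator eigenvalues are E_n = ℏω₀(n + ½), so E_9 = 0.385 × 9.5 = 3.658.

E = 3.66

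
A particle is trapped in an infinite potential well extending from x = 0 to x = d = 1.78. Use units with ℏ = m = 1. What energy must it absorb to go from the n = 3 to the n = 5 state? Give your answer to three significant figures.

ΔE = 24.9

E_n = n²π²ℏ²/(2md²), so ΔE = (5² − 3²) π²ℏ²/(2md²).
ΔE = 16 × π² / (2 × 1 × 1.78²) = 24.92.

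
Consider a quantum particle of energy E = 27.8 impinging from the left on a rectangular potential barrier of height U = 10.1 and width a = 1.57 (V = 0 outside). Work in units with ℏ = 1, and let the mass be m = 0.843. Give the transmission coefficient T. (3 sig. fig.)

T = 0.972

Above the barrier the interior wavenumber is k₂ = √(2m(E − U))/ℏ = 5.463, giving phase k₂a = 8.577.
Matching at both interfaces gives T⁻¹ = 1 + U² sin²(k₂a) / [4E(E − U)] = 1.029, hence T = 0.972.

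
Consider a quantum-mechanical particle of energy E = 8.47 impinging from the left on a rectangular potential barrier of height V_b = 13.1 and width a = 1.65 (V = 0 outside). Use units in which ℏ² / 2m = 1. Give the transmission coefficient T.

E < V_b: inside the barrier ψ ∝ e^{±κx} with κ = √(2m(V_b − E))/ℏ = 2.152.
κa = 3.550, sinh(κa) = 17.40.
Matching ψ, ψ′ at both faces gives T = [1 + V_b² sinh²(κa) / (4E(V_b − E))]⁻¹ = 1/332.2 = 0.00301.

T = 0.00301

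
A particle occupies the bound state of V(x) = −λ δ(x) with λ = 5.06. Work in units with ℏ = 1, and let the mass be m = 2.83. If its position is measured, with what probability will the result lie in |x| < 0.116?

The normalised bound state is ψ = √κ e^{−κ|x|} with κ = mλ/ℏ² = 14.32.
P(|x| < d) = ∫_{−d}^{d} κ e^{−2κ|x|} dx = 1 − e^{−2κd} = 1 − e^{−3.322} = 0.9639.

P = 0.964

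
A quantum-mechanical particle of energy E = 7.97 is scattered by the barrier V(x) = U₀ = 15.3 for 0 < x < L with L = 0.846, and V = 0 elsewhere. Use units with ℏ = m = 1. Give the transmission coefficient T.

Since E < U₀ the interior solution is evanescent with decay constant κ = √(2m(U₀ − E))/ℏ = 3.829.
κL = 3.239, sinh(κL) = 12.74.
Matching ψ, ψ′ at both faces gives T = [1 + U₀² sinh²(κL) / (4E(U₀ − E))]⁻¹ = 1/163.5 = 0.00612.

T = 0.00612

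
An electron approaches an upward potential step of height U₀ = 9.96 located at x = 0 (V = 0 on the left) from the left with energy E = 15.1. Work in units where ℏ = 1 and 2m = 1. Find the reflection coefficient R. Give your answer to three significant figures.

R = 0.0692

The wavenumbers are k₁ = √(2mE)/ℏ = 3.886 on the left and k₂ = √(2m(E − U₀))/ℏ = 2.267 on the right.
Continuity of ψ and ψ′ at the step yields the reflection amplitude r = (k₁ − k₂)/(k₁ + k₂) = 0.2631; thus R = |r|² = 0.06921, T = 0.9308.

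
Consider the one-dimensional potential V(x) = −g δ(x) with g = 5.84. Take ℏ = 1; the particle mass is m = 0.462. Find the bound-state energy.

E = -7.88

For x ≠ 0 the bound state is ψ ∝ e^{−κ|x|}; integrating the TISE across the delta gives the cusp condition 2κ = 2mg/ℏ², so κ = 2.698.
Then E = −ℏ²κ²/(2m) = −mg²/(2ℏ²) = -7.878.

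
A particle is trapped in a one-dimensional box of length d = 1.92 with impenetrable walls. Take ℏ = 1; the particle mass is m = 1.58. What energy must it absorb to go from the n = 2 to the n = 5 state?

E_n = n²π²ℏ²/(2md²), so ΔE = (5² − 2²) π²ℏ²/(2md²).
ΔE = 21 × π² / (2 × 1.58 × 1.92²) = 17.79.

ΔE = 17.8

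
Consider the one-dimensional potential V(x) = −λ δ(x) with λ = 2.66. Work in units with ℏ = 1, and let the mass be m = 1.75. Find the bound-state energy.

For x ≠ 0 the bound state is ψ ∝ e^{−κ|x|}; integrating the TISE across the delta gives the cusp condition 2κ = 2mλ/ℏ², so κ = 4.655.
Then E = −ℏ²κ²/(2m) = −mλ²/(2ℏ²) = -6.191.

E = -6.19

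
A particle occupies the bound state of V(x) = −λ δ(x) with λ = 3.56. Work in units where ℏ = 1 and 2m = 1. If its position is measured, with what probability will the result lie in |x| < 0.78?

P = 0.938

The normalised bound state is ψ = √κ e^{−κ|x|} with κ = mλ/ℏ² = 1.780.
P(|x| < d) = ∫_{−d}^{d} κ e^{−2κ|x|} dx = 1 − e^{−2κd} = 1 − e^{−2.777} = 0.9378.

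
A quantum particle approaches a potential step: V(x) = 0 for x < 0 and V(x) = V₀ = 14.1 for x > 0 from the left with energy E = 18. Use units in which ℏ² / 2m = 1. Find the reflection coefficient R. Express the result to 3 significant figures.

R = 0.133

The wavenumbers are k₁ = √(2mE)/ℏ = 4.243 on the left and k₂ = √(2m(E − V₀))/ℏ = 1.975 on the right.
Matching ψ and ψ′ at x = 0 gives r = (k₁ − k₂)/(k₁ + k₂), so R = r² = 0.1330 and T = 1 − R = 0.8670.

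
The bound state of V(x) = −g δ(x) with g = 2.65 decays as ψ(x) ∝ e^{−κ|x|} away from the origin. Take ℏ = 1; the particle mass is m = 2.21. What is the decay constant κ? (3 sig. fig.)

Integrating the TISE across x = 0 gives the cusp condition ψ'(0⁺) − ψ'(0⁻) = −(2mg/ℏ²)ψ(0).
With ψ ∝ e^{−κ|x|} this yields −2κ = −2mg/ℏ², so κ = mg/ℏ² = 5.857.

κ = 5.86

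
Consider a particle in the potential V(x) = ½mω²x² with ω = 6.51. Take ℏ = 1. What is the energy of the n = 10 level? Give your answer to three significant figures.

Using E_n = (n + ½)ℏω: E_10 = 10.5 × 6.51 = 68.36.

E = 68.4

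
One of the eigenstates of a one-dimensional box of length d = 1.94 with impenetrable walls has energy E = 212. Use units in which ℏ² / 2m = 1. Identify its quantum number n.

n = 9

For an infinite well E_n = n²π²ℏ²/(2md²), so n = (d/πℏ)√(2mE).
n = (1.94/π) × √(2 × 0.5 × 212) = 8.991 → n = 9.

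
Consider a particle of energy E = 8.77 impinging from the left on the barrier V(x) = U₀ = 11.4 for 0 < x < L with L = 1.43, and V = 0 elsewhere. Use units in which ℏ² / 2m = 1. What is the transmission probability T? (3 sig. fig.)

Since E < U₀ the interior solution is evanescent with decay constant κ = √(2m(U₀ − E))/ℏ = 1.622.
κL = 2.319, sinh(κL) = 5.034.
The exact tunnelling result is T⁻¹ = 1 + U₀² sinh²(κL) / [4E(U₀ − E)] = 36.70, so T = 0.0273.

T = 0.0273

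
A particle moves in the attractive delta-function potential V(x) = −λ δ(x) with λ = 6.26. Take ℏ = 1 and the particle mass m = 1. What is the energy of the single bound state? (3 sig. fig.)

E = -19.6

The bound state is ψ(x) = √κ e^{−κ|x|}. The derivative jump ψ'(0⁺) − ψ'(0⁻) = −(2mλ/ℏ²)ψ(0) fixes κ = mλ/ℏ² = 6.260.
Then E = −ℏ²κ²/(2m) = −mλ²/(2ℏ²) = -19.59.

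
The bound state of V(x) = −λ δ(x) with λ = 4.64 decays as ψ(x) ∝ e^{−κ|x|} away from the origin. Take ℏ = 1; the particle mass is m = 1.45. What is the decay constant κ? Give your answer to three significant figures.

κ = 6.73

Integrating the TISE across x = 0 gives the cusp condition ψ'(0⁺) − ψ'(0⁻) = −(2mλ/ℏ²)ψ(0).
With ψ ∝ e^{−κ|x|} this yields −2κ = −2mλ/ℏ², so κ = mλ/ℏ² = 6.728.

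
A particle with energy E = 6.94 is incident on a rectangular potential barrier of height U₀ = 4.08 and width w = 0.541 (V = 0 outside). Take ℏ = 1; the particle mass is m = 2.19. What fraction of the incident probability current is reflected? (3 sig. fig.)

R = 0.157

Above the barrier the interior wavenumber is k₂ = √(2m(E − U₀))/ℏ = 3.539, giving phase k₂w = 1.915.
T = [1 + U₀² sin²(k₂w) / (4E(E − U₀))]⁻¹ = 1/1.186 = 0.843.
R = 1 − T = 0.157.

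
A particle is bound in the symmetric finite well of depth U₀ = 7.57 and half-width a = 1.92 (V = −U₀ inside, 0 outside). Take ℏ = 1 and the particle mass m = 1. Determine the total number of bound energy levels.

The dimensionless depth is z₀ = a√(2mU₀)/ℏ = 1.92 × √(15.14) = 7.471.
A new bound state (alternating even/odd) appears each time z₀ passes a multiple of π/2, so N = ⌊2z₀/π⌋ + 1 = ⌊4.756⌋ + 1 = 5.

N = 5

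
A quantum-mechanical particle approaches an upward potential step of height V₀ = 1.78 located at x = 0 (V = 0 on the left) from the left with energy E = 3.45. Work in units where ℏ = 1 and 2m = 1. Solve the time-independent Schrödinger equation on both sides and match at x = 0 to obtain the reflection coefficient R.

On each side the TISE gives plane waves with k = √(2m(E − V))/ℏ: k₁ = √(2·½·3.45) = 1.857, k₂ = √(2·½·1.67) = 1.292.
Matching ψ and ψ′ at x = 0 gives r = (k₁ − k₂)/(k₁ + k₂), so R = r² = 0.03219 and T = 1 − R = 0.9678.

R = 0.0322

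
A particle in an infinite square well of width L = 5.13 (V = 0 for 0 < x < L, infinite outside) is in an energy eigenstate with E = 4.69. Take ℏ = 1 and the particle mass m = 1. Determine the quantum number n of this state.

For an infinite well E_n = n²π²ℏ²/(2mL²), so n = (L/πℏ)√(2mE).
n = (5.13/π) × √(2 × 1 × 4.69) = 5.001 → n = 5.

n = 5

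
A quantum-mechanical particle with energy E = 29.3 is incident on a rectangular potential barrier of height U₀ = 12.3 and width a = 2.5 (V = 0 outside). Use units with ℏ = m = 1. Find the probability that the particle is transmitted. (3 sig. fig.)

E > U₀: inside the barrier k₂ = √(2m(E − U₀))/ℏ = 5.831, k₂a = 14.58.
T = [1 + U₀² sin²(k₂a) / (4E(E − U₀))]⁻¹ = 1/1.062 = 0.941.

T = 0.941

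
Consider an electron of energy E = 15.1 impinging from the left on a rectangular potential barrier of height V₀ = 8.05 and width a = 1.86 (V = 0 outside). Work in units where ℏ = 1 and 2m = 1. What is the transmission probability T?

T = 0.874

Above the barrier the interior wavenumber is k₂ = √(2m(E − V₀))/ℏ = 2.655, giving phase k₂a = 4.939.
Matching at both interfaces gives T⁻¹ = 1 + V₀² sin²(k₂a) / [4E(E − V₀)] = 1.145, hence T = 0.874.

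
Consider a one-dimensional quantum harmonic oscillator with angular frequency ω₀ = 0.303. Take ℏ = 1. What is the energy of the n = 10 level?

Using E_n = (n + ½)ℏω₀: E_10 = 10.5 × 0.303 = 3.182.

E = 3.18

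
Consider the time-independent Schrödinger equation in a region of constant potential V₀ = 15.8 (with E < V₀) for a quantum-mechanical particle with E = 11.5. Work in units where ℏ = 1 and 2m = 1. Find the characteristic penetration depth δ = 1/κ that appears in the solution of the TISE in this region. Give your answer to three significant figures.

Since E < V₀ the TISE in this region is ψ'' = κ²ψ with κ = √(2m(V₀ − E))/ℏ.
κ = √(2 × 0.5 × 4.3) = 2.074. The penetration depth is δ = 1/κ = 0.482.

δ = 0.482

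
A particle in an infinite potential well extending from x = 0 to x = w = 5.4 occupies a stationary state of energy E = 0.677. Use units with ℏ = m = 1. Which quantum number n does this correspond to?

n = 2

For an infinite well E_n = n²π²ℏ²/(2mw²), so n = (w/πℏ)√(2mE).
n = (5.4/π) × √(2 × 1 × 0.677) = 2.000 → n = 2.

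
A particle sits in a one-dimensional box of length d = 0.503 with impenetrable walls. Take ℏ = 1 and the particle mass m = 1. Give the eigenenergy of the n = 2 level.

Requiring ψ(0) = ψ(d) = 0 quantises k = nπ/d, hence E_n = ℏ²k²/2m = n²π²ℏ²/(2md²).
E_2 = 2² × π² / (2 × 1 × 0.503²) = 78.02.

E = 78.0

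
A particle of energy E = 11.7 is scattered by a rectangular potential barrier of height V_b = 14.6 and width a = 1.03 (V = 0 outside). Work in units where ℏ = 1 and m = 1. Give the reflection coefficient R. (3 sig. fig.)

R = 0.982

Since E < V_b the interior solution is evanescent with decay constant κ = √(2m(V_b − E))/ℏ = 2.408.
κa = 2.481, sinh(κa) = 5.932.
Matching ψ, ψ′ at both faces gives T = [1 + V_b² sinh²(κa) / (4E(V_b − E))]⁻¹ = 1/56.27 = 0.0178.
R = 1 − T = 0.982.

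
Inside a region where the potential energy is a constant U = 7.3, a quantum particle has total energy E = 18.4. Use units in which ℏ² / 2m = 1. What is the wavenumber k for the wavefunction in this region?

With E > U the solution is oscillatory, ψ ∝ e^{±ikx} with k = √(2m(E − U))/ℏ.
k = √(2 × 0.5 × 11.1) = 3.332.

k = 3.33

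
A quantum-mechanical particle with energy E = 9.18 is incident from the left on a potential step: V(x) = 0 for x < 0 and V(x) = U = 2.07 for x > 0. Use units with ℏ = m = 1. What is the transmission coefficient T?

T = 0.996

The wavenumbers are k₁ = √(2mE)/ℏ = 4.285 on the left and k₂ = √(2m(E − U))/ℏ = 3.771 on the right.
Continuity of ψ and ψ′ at the step yields the reflection amplitude r = (k₁ − k₂)/(k₁ + k₂) = 0.06379; thus R = |r|² = 0.004070, T = 0.9959.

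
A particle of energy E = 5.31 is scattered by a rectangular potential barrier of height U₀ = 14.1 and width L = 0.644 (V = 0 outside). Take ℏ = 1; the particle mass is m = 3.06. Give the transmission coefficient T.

T = 0.000296

Since E < U₀ the interior solution is evanescent with decay constant κ = √(2m(U₀ − E))/ℏ = 7.334.
κL = 4.723, sinh(κL) = 56.27.
The exact tunnelling result is T⁻¹ = 1 + U₀² sinh²(κL) / [4E(U₀ − E)] = 3373, so T = 0.000296.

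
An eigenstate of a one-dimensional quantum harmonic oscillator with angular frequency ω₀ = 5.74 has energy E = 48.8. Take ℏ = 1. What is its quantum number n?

E_n = ℏω₀(n + ½) ⇒ n = E/(ℏω₀) − ½ = 48.8/5.74 − 0.5 = 8.002 → n = 8.

n = 8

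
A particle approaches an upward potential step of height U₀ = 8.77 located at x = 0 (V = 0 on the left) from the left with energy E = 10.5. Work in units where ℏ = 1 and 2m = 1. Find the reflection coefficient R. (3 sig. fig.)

R = 0.179

On each side the TISE gives plane waves with k = √(2m(E − V))/ℏ: k₁ = √(2·½·10.5) = 3.240, k₂ = √(2·½·1.73) = 1.315.
Matching ψ and ψ′ at x = 0 gives r = (k₁ − k₂)/(k₁ + k₂), so R = r² = 0.1786 and T = 1 − R = 0.8214.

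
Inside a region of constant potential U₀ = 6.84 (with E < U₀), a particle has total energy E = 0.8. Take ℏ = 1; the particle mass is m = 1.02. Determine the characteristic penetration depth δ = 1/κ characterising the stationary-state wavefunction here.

δ = 0.285

Since E < U₀ the TISE in this region is ψ'' = κ²ψ with κ = √(2m(U₀ − E))/ℏ.
κ = √(2 × 1.02 × 6.04) = 3.510. The penetration depth is δ = 1/κ = 0.285.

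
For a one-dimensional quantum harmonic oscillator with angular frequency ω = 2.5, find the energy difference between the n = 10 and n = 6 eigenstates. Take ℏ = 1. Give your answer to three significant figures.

ΔE = 10.0

E_n = ℏω(n + ½), so ΔE = (10 − 6) ℏω = 4 × 2.5 = 10.00.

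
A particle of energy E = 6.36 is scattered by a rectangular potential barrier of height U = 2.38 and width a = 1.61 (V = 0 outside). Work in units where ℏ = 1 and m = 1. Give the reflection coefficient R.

R = 0.0515

E > U: inside the barrier k₂ = √(2m(E − U))/ℏ = 2.821, k₂a = 4.542.
Matching at both interfaces gives T⁻¹ = 1 + U² sin²(k₂a) / [4E(E − U)] = 1.054, hence T = 0.948.
R = 1 − T = 0.0515.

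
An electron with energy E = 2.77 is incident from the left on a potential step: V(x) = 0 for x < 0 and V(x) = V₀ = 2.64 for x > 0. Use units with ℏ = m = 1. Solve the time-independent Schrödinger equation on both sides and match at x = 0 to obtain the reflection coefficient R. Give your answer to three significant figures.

On each side the TISE gives plane waves with k = √(2m(E − V))/ℏ: k₁ = √(2·1·2.77) = 2.354, k₂ = √(2·1·0.13) = 0.5099.
Continuity of ψ and ψ′ at the step yields the reflection amplitude r = (k₁ − k₂)/(k₁ + k₂) = 0.6439; thus R = |r|² = 0.4146, T = 0.5854.

R = 0.415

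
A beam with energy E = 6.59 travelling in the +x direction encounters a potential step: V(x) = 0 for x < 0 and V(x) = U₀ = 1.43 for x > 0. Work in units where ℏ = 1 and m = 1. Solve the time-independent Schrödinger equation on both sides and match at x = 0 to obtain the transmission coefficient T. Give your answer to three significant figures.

The wavenumbers are k₁ = √(2mE)/ℏ = 3.630 on the left and k₂ = √(2m(E − U₀))/ℏ = 3.212 on the right.
Matching ψ and ψ′ at x = 0 gives r = (k₁ − k₂)/(k₁ + k₂), so R = r² = 0.003731 and T = 1 − R = 0.9963.

T = 0.996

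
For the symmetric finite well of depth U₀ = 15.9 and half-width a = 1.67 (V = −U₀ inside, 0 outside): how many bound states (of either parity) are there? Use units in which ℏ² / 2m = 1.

Define the well-strength parameter z₀ = (a/ℏ)√(2mU₀) = 1.67 × √(2·0.5·15.9) = 6.659.
The even/odd transcendental equations gain one root per π/2 in z₀, giving N = 1 + ⌊2z₀/π⌋ = 1 + ⌊4.239⌋ = 5.

N = 5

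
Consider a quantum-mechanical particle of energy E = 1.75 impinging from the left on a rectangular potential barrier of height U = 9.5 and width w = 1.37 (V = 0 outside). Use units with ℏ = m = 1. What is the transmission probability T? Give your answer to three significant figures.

T = 0.0000497

E < U: inside the barrier ψ ∝ e^{±κx} with κ = √(2m(U − E))/ℏ = 3.937.
κw = 5.394, sinh(κw) = 110.0.
The exact tunnelling result is T⁻¹ = 1 + U² sinh²(κw) / [4E(U − E)] = 20130, so T = 0.0000497.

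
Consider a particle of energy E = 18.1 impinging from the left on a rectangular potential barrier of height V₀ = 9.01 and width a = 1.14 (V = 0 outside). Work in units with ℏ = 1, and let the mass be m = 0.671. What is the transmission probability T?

T = 0.936

E > V₀: inside the barrier k₂ = √(2m(E − V₀))/ℏ = 3.493, k₂a = 3.982.
Matching at both interfaces gives T⁻¹ = 1 + V₀² sin²(k₂a) / [4E(E − V₀)] = 1.068, hence T = 0.936.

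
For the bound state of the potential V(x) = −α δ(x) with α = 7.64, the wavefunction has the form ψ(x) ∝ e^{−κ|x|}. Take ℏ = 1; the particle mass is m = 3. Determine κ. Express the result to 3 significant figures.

Integrating the TISE across x = 0 gives the cusp condition ψ'(0⁺) − ψ'(0⁻) = −(2mα/ℏ²)ψ(0).
With ψ ∝ e^{−κ|x|} this yields −2κ = −2mα/ℏ², so κ = mα/ℏ² = 22.92.

κ = 22.9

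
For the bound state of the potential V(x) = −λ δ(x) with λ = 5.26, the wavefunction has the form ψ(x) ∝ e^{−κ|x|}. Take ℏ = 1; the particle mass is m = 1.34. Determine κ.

κ = 7.05

Integrate −(ℏ²/2m)ψ'' − λδ(x)ψ = Eψ from −ε to +ε: the ψ'' term gives ψ'(0⁺) − ψ'(0⁻) and the δ term gives −(2mλ/ℏ²)ψ(0).
With ψ ∝ e^{−κ|x|} this yields −2κ = −2mλ/ℏ², so κ = mλ/ℏ² = 7.048.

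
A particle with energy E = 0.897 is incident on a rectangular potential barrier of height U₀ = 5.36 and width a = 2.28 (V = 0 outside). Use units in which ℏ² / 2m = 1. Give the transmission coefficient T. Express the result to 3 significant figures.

E < U₀: inside the barrier ψ ∝ e^{±κx} with κ = √(2m(U₀ − E))/ℏ = 2.113.
κa = 4.817, sinh(κa) = 61.77.
Matching ψ, ψ′ at both faces gives T = [1 + U₀² sinh²(κa) / (4E(U₀ − E))]⁻¹ = 1/6847 = 0.000146.

T = 0.000146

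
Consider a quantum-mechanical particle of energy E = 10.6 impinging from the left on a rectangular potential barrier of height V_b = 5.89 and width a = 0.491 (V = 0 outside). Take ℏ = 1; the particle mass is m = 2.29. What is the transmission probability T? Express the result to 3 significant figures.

T = 0.909

E > V_b: inside the barrier k₂ = √(2m(E − V_b))/ℏ = 4.645, k₂a = 2.280.
T = [1 + V_b² sin²(k₂a) / (4E(E − V_b))]⁻¹ = 1/1.100 = 0.909.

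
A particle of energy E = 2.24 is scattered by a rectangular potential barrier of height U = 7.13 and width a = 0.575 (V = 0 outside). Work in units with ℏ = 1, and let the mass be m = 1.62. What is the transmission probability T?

T = 0.0349

Since E < U the interior solution is evanescent with decay constant κ = √(2m(U − E))/ℏ = 3.980.
κa = 2.289, sinh(κa) = 4.881.
The exact tunnelling result is T⁻¹ = 1 + U² sinh²(κa) / [4E(U − E)] = 28.64, so T = 0.0349.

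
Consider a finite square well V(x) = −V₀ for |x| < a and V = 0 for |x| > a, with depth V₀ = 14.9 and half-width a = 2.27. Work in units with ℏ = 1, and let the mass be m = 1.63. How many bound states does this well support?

N = 11

The dimensionless depth is z₀ = a√(2mV₀)/ℏ = 2.27 × √(48.57) = 15.82.
The even/odd transcendental equations gain one root per π/2 in z₀, giving N = 1 + ⌊2z₀/π⌋ = 1 + ⌊10.07⌋ = 11.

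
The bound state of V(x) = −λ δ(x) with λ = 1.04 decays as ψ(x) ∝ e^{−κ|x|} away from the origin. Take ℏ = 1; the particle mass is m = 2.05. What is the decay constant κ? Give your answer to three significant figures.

Integrating the TISE across x = 0 gives the cusp condition ψ'(0⁺) − ψ'(0⁻) = −(2mλ/ℏ²)ψ(0).
With ψ ∝ e^{−κ|x|} this yields −2κ = −2mλ/ℏ², so κ = mλ/ℏ² = 2.132.

κ = 2.13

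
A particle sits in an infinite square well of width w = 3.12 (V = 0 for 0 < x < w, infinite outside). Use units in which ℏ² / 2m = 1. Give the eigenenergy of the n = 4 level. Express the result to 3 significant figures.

E = 16.2

The infinite-well eigenfunctions ψ_n = √(2/w) sin(nπx/w) vanish at both walls, giving E_n = n²π²ℏ²/(2mw²).
E_4 = 4² × π² / (2 × 0.5 × 3.12²) = 16.22.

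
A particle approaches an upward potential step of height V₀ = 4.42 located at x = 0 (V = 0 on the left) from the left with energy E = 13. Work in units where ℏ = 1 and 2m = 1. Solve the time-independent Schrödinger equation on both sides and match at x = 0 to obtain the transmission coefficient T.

On each side the TISE gives plane waves with k = √(2m(E − V))/ℏ: k₁ = √(2·½·13) = 3.606, k₂ = √(2·½·8.58) = 2.929.
Matching ψ and ψ′ at x = 0 gives r = (k₁ − k₂)/(k₁ + k₂), so R = r² = 0.01071 and T = 1 − R = 0.9893.

T = 0.989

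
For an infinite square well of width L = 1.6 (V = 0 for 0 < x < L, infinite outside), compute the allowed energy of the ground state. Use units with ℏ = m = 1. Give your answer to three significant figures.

E = 1.93

The infinite-well eigenfunctions ψ_n = √(2/L) sin(nπx/L) vanish at both walls, giving E_n = n²π²ℏ²/(2mL²).
E_1 = 1² × π² / (2 × 1 × 1.6²) = 1.928.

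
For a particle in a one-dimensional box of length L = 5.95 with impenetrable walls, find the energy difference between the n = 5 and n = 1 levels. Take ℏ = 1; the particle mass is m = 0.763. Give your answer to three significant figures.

ΔE = 4.38

E_n = n²π²ℏ²/(2mL²), so ΔE = (5² − 1²) π²ℏ²/(2mL²).
ΔE = 24 × π² / (2 × 0.763 × 5.95²) = 4.385.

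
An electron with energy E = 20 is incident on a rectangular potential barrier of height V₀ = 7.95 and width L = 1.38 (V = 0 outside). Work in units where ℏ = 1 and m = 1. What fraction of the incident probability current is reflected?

R = 0.0144

E > V₀: inside the barrier k₂ = √(2m(E − V₀))/ℏ = 4.909, k₂L = 6.775.
T = [1 + V₀² sin²(k₂L) / (4E(E − V₀))]⁻¹ = 1/1.015 = 0.986.
R = 1 − T = 0.0144.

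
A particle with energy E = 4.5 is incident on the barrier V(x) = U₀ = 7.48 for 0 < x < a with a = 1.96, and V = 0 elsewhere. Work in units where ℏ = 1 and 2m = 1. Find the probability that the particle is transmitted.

E < U₀: inside the barrier ψ ∝ e^{±κx} with κ = √(2m(U₀ − E))/ℏ = 1.726.
κa = 3.383, sinh(κa) = 14.72.
The exact tunnelling result is T⁻¹ = 1 + U₀² sinh²(κa) / [4E(U₀ − E)] = 227.0, so T = 0.00441.

T = 0.00441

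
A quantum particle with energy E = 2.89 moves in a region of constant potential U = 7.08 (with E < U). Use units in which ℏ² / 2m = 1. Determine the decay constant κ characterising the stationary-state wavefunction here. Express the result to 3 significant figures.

κ = 2.05

Since E < U the TISE in this region is ψ'' = κ²ψ with κ = √(2m(U − E))/ℏ.
κ = √(2 × 0.5 × 4.19) = 2.047.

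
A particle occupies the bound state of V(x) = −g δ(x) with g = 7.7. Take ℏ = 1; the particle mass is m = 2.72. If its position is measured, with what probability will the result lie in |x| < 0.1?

The normalised bound state is ψ = √κ e^{−κ|x|} with κ = mg/ℏ² = 20.94.
P(|x| < d) = ∫_{−d}^{d} κ e^{−2κ|x|} dx = 1 − e^{−2κd} = 1 − e^{−4.189} = 0.9848.

P = 0.985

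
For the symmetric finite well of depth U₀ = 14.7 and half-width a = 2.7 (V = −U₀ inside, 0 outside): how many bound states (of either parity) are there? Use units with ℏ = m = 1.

N = 10

The dimensionless depth is z₀ = a√(2mU₀)/ℏ = 2.7 × √(29.40) = 14.64.
The even/odd transcendental equations gain one root per π/2 in z₀, giving N = 1 + ⌊2z₀/π⌋ = 1 + ⌊9.320⌋ = 10.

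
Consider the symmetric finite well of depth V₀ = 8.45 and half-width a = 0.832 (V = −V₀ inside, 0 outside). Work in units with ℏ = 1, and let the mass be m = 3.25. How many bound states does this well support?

The dimensionless depth is z₀ = a√(2mV₀)/ℏ = 0.832 × √(54.93) = 6.166.
A new bound state (alternating even/odd) appears each time z₀ passes a multiple of π/2, so N = ⌊2z₀/π⌋ + 1 = ⌊3.925⌋ + 1 = 4.

N = 4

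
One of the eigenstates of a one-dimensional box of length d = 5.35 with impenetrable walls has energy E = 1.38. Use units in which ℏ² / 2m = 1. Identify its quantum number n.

For an infinite well E_n = n²π²ℏ²/(2md²), so n = (d/πℏ)√(2mE).
n = (5.35/π) × √(2 × 0.5 × 1.38) = 2.001 → n = 2.

n = 2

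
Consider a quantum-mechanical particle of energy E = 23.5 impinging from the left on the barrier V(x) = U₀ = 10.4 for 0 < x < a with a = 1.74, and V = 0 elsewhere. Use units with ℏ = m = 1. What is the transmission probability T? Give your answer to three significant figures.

T = 0.979

Above the barrier the interior wavenumber is k₂ = √(2m(E − U₀))/ℏ = 5.119, giving phase k₂a = 8.906.
T = [1 + U₀² sin²(k₂a) / (4E(E − U₀))]⁻¹ = 1/1.022 = 0.979.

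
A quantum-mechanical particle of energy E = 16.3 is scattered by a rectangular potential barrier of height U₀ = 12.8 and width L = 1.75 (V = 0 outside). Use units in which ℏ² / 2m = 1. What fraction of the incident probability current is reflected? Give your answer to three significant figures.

Above the barrier the interior wavenumber is k₂ = √(2m(E − U₀))/ℏ = 1.871, giving phase k₂L = 3.274.
T = [1 + U₀² sin²(k₂L) / (4E(E − U₀))]⁻¹ = 1/1.013 = 0.988.
R = 1 − T = 0.0124.

R = 0.0124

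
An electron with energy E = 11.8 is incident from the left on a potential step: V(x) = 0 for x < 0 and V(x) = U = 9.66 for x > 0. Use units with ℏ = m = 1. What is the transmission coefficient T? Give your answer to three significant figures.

On each side the TISE gives plane waves with k = √(2m(E − V))/ℏ: k₁ = √(2·1·11.8) = 4.858, k₂ = √(2·1·2.14) = 2.069.
Matching ψ and ψ′ at x = 0 gives r = (k₁ − k₂)/(k₁ + k₂), so R = r² = 0.1621 and T = 1 − R = 0.8379.

T = 0.838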